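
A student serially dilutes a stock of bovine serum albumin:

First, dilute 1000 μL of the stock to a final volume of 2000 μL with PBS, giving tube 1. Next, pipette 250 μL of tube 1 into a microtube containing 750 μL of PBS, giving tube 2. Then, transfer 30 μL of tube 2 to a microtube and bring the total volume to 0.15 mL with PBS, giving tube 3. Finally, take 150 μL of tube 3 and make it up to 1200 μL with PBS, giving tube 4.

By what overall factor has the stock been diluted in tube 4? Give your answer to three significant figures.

Step 1: 1000 μL brought to 2000 μL → factor 2000/1000 = 2
Step 2: 250 μL + 750 μL = 1000 μL total → factor 1000/250 = 4
Step 3: 30 μL brought to 0.15 mL → factor 150/30 = 5
Step 4: 150 μL brought to 1200 μL → factor 1200/150 = 8
Overall dilution factor = 2 × 4 × 5 × 8 = 320

320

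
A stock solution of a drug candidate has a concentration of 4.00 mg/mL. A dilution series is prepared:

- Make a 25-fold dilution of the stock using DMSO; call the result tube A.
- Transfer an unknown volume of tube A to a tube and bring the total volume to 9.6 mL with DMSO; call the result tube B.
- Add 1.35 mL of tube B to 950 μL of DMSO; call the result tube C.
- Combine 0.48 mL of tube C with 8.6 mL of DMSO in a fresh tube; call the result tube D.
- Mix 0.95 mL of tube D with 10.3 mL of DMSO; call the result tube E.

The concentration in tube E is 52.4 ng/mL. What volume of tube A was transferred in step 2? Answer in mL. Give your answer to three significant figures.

Step 1: 25-fold → factor 25
Step 2: v brought to 9.6 mL → factor = 9.6 mL/v
Step 3: 1.35 mL + 950 μL = 2.3 mL total → factor 2.3/1.35 = 1.7037
Step 4: 0.48 mL + 8.6 mL = 9.08 mL total → factor 9.08/0.48 = 18.917
Step 5: 0.95 mL + 10.3 mL = 11.25 mL total → factor 11.25/0.95 = 11.842
Product of known-step factors = 9541.3
Overall factor = 4.00 mg/mL / (52.4 ng/mL) = 76336
Step-2 factor = 76336 / 9541.3 = 8.0006
v = 9.6 mL / 8.0006 = 1.20 mL

1.20 mL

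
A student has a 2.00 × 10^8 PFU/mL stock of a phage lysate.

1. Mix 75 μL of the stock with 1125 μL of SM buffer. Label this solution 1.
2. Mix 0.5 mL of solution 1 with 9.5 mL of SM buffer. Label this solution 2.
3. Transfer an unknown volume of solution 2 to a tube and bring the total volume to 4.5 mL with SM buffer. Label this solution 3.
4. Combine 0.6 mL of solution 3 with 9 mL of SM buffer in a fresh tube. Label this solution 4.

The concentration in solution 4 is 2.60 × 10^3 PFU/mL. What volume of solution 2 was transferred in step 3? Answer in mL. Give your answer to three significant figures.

0.300 mL

Step 1: 75 μL + 1125 μL = 1200 μL total → factor 1200/75 = 16
Step 2: 0.5 mL + 9.5 mL = 10 mL total → factor 10/0.5 = 20
Step 3: v brought to 4.5 mL → factor = 4.5 mL/v
Step 4: 0.6 mL + 9 mL = 9.6 mL total → factor 9.6/0.6 = 16
Product of known-step factors = 5120
Overall factor = 2.00 × 10^8 PFU/mL / (2.60 × 10^3 PFU/mL) = 76923
Step-3 factor = 76923 / 5120 = 15.024
v = 4.5 mL / 15.024 = 0.300 mL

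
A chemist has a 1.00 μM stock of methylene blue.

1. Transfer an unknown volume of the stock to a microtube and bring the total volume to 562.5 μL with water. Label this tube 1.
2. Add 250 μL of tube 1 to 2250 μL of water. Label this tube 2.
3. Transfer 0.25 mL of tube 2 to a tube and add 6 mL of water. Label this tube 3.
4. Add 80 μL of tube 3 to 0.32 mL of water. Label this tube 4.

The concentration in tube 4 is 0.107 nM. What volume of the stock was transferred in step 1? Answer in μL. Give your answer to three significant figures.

Step 1: v brought to 562.5 μL → factor = 562.5 μL/v
Step 2: 250 μL + 2250 μL = 2500 μL total → factor 2500/250 = 10
Step 3: 0.25 mL + 6 mL = 6.25 mL total → factor 6.25/0.25 = 25
Step 4: 80 μL + 0.32 mL = 400 μL total → factor 400/80 = 5
Product of known-step factors = 1250
Overall factor = 1.00 μM / (0.107 nM) = 9345.8
Step-1 factor = 9345.8 / 1250 = 7.4766
v = 562.5 μL / 7.4766 = 75.2 μL

75.2 μL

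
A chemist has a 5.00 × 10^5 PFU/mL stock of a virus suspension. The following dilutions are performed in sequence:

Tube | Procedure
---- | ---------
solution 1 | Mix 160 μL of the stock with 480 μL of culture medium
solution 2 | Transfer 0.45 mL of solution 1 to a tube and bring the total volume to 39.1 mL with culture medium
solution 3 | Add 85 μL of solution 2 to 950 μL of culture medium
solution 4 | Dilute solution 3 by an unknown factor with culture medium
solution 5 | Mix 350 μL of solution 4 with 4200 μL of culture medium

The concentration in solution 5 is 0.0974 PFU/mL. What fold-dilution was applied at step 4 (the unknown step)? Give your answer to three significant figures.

Step 1: 160 μL + 480 μL = 640 μL total → factor 640/160 = 4
Step 2: 0.45 mL brought to 39.1 mL → factor 39.1/0.45 = 86.889
Step 3: 85 μL + 950 μL = 1035 μL total → factor 1035/85 = 12.176
Step 4: unknown factor x
Step 5: 350 μL + 4200 μL = 4550 μL total → factor 4550/350 = 13
Product of known-step factors = 55016
Overall factor = 5.00 × 10^5 PFU/mL / (0.0974 PFU/mL) = 5.1335 × 10^6
x = 5.1335 × 10^6 / 55016 = 93.3

93.3-fold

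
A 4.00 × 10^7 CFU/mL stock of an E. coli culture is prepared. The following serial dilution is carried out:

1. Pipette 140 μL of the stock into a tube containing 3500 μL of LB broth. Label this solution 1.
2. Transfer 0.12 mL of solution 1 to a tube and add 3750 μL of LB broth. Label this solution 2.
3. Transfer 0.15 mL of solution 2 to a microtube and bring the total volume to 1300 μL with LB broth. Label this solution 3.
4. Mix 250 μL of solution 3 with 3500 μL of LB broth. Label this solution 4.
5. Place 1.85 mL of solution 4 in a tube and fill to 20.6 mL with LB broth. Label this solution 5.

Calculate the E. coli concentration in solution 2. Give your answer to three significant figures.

4.77 × 10^4 CFU/mL

Step 1: 140 μL + 3500 μL = 3640 μL total → factor 3640/140 = 26
Step 2: 0.12 mL + 3750 μL = 3.87 mL total → factor 3.87/0.12 = 32.25
Dilution factor through solution 2 = 26 × 32.25 = 838.5
[solution 2] = 4.00 × 10^7 CFU/mL / 838.5 = 4.77 × 10^4 CFU/mL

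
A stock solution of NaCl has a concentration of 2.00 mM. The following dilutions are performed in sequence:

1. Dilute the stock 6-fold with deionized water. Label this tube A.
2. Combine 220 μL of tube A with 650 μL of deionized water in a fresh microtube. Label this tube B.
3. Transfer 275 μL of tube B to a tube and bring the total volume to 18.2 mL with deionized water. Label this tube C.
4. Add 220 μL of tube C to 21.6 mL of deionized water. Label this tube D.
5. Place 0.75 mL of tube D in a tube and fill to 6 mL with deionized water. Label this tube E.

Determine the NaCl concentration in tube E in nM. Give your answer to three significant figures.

1.61 nM

Step 1: 6-fold → factor 6
Step 2: 220 μL + 650 μL = 870 μL total → factor 870/220 = 3.9545
Step 3: 275 μL brought to 18.2 mL → factor 18200/275 = 66.182
Step 4: 220 μL + 21.6 mL = 21820 μL total → factor 21820/220 = 99.182
Step 5: 0.75 mL brought to 6 mL → factor 6/0.75 = 8
Overall dilution factor = 6 × 3.9545 × 66.182 × 99.182 × 8 = 1.246 × 10^6
Final = 2.00 mM / 1.246 × 10^6 = 1.605 × 10^-6 mM = 1.61 nM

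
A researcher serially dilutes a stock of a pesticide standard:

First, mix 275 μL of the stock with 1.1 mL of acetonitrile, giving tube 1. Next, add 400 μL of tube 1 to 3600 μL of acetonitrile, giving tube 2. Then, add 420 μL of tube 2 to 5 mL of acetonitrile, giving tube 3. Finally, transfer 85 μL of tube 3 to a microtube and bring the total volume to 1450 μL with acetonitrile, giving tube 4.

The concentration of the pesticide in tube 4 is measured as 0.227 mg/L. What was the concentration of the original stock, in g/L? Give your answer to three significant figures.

Step 1: 275 μL + 1.1 mL = 1375 μL total → factor 1375/275 = 5
Step 2: 400 μL + 3600 μL = 4000 μL total → factor 4000/400 = 10
Step 3: 420 μL + 5 mL = 5420 μL total → factor 5420/420 = 12.905
Step 4: 85 μL brought to 1450 μL → factor 1450/85 = 17.059
Overall dilution factor = 5 × 10 × 12.905 × 17.059 = 11007
Stock = 0.227 mg/L × 11007 = 2499 mg/L = 2.50 g/L

2.50 g/L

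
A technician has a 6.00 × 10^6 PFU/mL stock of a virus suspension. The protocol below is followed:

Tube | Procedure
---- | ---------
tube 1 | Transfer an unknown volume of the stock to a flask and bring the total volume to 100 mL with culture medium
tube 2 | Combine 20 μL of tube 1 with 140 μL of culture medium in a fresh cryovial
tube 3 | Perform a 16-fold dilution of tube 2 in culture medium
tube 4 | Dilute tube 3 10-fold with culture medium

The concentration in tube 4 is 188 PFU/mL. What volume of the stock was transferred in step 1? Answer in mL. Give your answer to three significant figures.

Step 1: v brought to 100 mL → factor = 100 mL/v
Step 2: 20 μL + 140 μL = 160 μL total → factor 160/20 = 8
Step 3: 16-fold → factor 16
Step 4: 10-fold → factor 10
Product of known-step factors = 1280
Overall factor = 6.00 × 10^6 PFU/mL / (188 PFU/mL) = 31915
Step-1 factor = 31915 / 1280 = 24.934
v = 100 mL / 24.934 = 4.01 mL

4.01 mL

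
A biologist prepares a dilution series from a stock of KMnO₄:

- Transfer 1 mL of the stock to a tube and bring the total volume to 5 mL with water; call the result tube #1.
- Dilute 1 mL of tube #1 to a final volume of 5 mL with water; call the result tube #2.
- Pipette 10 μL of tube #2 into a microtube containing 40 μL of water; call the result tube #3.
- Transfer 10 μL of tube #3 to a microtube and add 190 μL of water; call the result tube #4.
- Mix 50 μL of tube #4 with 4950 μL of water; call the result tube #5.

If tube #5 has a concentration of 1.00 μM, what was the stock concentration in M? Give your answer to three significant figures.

Step 1: 1 mL brought to 5 mL → factor 5/1 = 5
Step 2: 1 mL brought to 5 mL → factor 5/1 = 5
Step 3: 10 μL + 40 μL = 50 μL total → factor 50/10 = 5
Step 4: 10 μL + 190 μL = 200 μL total → factor 200/10 = 20
Step 5: 50 μL + 4950 μL = 5000 μL total → factor 5000/50 = 100
Overall dilution factor = 5 × 5 × 5 × 20 × 100 = 2.5 × 10^5
Stock = 1.00 μM × 2.5 × 10^5 = 2.500 × 10^5 μM = 0.250 M

0.250 M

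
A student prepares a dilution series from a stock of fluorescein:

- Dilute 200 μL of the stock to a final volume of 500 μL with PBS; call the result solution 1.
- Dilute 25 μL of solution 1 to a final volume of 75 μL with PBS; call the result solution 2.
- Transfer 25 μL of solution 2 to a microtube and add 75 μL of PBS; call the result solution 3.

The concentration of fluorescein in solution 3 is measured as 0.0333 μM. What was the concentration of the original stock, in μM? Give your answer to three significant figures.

0.999 μM

Step 1: 200 μL brought to 500 μL → factor 500/200 = 2.5
Step 2: 25 μL brought to 75 μL → factor 75/25 = 3
Step 3: 25 μL + 75 μL = 100 μL total → factor 100/25 = 4
Overall dilution factor = 2.5 × 3 × 4 = 30
Stock = 0.0333 μM × 30 = 0.999 μM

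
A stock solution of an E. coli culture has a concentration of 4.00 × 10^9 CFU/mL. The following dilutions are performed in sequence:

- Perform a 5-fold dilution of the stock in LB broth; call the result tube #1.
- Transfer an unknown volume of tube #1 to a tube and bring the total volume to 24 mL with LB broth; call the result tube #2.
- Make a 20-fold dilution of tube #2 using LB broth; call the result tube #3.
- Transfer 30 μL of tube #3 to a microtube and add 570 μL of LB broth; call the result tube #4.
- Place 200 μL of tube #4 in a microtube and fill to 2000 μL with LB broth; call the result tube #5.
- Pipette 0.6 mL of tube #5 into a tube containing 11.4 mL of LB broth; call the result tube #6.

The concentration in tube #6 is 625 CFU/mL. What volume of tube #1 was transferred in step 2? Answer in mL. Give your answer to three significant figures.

Step 1: 5-fold → factor 5
Step 2: v brought to 24 mL → factor = 24 mL/v
Step 3: 20-fold → factor 20
Step 4: 30 μL + 570 μL = 600 μL total → factor 600/30 = 20
Step 5: 200 μL brought to 2000 μL → factor 2000/200 = 10
Step 6: 0.6 mL + 11.4 mL = 12 mL total → factor 12/0.6 = 20
Product of known-step factors = 4 × 10^5
Overall factor = 4.00 × 10^9 CFU/mL / (625 CFU/mL) = 6.4 × 10^6
Step-2 factor = 6.4 × 10^6 / 4 × 10^5 = 16
v = 24 mL / 16 = 1.50 mL

1.50 mL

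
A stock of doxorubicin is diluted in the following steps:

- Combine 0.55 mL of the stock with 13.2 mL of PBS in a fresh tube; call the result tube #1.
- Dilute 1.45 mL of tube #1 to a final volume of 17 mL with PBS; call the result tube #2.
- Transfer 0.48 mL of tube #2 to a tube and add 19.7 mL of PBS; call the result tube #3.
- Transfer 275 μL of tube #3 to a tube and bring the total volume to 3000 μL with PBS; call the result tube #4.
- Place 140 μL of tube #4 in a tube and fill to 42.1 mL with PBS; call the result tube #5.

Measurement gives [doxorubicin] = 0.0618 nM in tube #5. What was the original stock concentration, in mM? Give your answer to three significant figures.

2.50 mM

Step 1: 0.55 mL + 13.2 mL = 13.75 mL total → factor 13.75/0.55 = 25
Step 2: 1.45 mL brought to 17 mL → factor 17/1.45 = 11.724
Step 3: 0.48 mL + 19.7 mL = 20.18 mL total → factor 20.18/0.48 = 42.042
Step 4: 275 μL brought to 3000 μL → factor 3000/275 = 10.909
Step 5: 140 μL brought to 42.1 mL → factor 42100/140 = 300.71
Overall dilution factor = 25 × 11.724 × 42.042 × 10.909 × 300.71 = 4.0424 × 10^7
Stock = 0.0618 nM × 4.0424 × 10^7 = 2.498 × 10^6 nM = 2.50 mM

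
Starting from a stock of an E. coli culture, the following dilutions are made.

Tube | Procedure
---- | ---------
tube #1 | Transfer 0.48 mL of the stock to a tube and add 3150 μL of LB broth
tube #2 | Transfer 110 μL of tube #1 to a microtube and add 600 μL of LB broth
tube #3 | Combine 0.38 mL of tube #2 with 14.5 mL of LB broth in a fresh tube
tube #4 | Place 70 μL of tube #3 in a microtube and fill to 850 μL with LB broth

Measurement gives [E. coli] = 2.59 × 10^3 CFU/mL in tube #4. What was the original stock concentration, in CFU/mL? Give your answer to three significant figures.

Step 1: 0.48 mL + 3150 μL = 3.63 mL total → factor 3.63/0.48 = 7.5625
Step 2: 110 μL + 600 μL = 710 μL total → factor 710/110 = 6.4545
Step 3: 0.38 mL + 14.5 mL = 14.88 mL total → factor 14.88/0.38 = 39.158
Step 4: 70 μL brought to 850 μL → factor 850/70 = 12.143
Overall dilution factor = 7.5625 × 6.4545 × 39.158 × 12.143 = 23210
Stock = 2.59 × 10^3 CFU/mL × 23210 = 6.01 × 10^7 CFU/mL

6.01 × 10^7 CFU/mL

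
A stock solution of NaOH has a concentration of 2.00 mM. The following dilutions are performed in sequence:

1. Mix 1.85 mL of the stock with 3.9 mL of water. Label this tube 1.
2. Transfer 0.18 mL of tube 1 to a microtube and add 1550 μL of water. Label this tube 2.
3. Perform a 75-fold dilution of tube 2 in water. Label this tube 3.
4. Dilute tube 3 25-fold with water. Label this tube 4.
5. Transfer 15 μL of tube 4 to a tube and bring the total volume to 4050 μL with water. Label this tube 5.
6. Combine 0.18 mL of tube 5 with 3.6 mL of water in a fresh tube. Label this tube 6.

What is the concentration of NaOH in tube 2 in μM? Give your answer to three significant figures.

67.0 μM

Step 1: 1.85 mL + 3.9 mL = 5.75 mL total → factor 5.75/1.85 = 3.1081
Step 2: 0.18 mL + 1550 μL = 1.73 mL total → factor 1.73/0.18 = 9.6111
Dilution factor through tube 2 = 3.1081 × 9.6111 = 29.872
[tube 2] = 2.00 mM / 29.872 = 0.06695 mM = 67.0 μM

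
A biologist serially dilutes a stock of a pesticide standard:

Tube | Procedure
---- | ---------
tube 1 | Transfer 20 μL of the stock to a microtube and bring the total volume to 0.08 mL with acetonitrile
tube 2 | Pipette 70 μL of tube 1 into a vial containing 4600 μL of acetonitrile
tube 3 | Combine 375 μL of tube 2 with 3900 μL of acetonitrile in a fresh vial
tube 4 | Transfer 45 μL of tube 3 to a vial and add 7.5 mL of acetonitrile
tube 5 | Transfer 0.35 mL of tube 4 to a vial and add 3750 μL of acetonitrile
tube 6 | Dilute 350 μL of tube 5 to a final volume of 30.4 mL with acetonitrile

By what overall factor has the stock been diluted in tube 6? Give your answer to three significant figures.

5.19 × 10^8

Step 1: 20 μL brought to 0.08 mL → factor 80/20 = 4
Step 2: 70 μL + 4600 μL = 4670 μL total → factor 4670/70 = 66.714
Step 3: 375 μL + 3900 μL = 4275 μL total → factor 4275/375 = 11.4
Step 4: 45 μL + 7.5 mL = 7545 μL total → factor 7545/45 = 167.67
Step 5: 0.35 mL + 3750 μL = 4.1 mL total → factor 4.1/0.35 = 11.714
Step 6: 350 μL brought to 30.4 mL → factor 30400/350 = 86.857
Overall dilution factor = 4 × 66.714 × 11.4 × 167.67 × 11.714 × 86.857 = 5.1898 × 10^8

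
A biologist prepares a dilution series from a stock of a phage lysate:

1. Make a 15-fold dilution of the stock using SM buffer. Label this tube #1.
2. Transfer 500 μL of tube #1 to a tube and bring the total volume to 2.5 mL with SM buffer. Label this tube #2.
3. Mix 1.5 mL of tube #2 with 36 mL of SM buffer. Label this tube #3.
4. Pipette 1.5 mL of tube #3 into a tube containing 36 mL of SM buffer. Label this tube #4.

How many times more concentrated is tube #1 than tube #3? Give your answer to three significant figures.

125

Step 1: 15-fold → factor 15
Step 2: 500 μL brought to 2.5 mL → factor 2500/500 = 5
Step 3: 1.5 mL + 36 mL = 37.5 mL total → factor 37.5/1.5 = 25
Dilution factor to tube #1 = 15; to tube #3 = 1875
[tube #1]/[tube #3] = (factor to tube #3)/(factor to tube #1) = 1875/15 = 125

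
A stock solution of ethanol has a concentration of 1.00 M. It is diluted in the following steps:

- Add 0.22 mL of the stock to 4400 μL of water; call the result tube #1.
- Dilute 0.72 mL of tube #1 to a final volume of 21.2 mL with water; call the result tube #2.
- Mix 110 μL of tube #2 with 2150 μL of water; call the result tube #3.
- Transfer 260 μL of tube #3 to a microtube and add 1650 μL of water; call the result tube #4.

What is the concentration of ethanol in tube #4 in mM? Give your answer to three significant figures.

0.0107 mM

Step 1: 0.22 mL + 4400 μL = 4.62 mL total → factor 4.62/0.22 = 21
Step 2: 0.72 mL brought to 21.2 mL → factor 21.2/0.72 = 29.444
Step 3: 110 μL + 2150 μL = 2260 μL total → factor 2260/110 = 20.545
Step 4: 260 μL + 1650 μL = 1910 μL total → factor 1910/260 = 7.3462
Overall dilution factor = 21 × 29.444 × 20.545 × 7.3462 = 93325
Final = 1.00 M / 93325 = 1.072 × 10^-5 M = 0.0107 mM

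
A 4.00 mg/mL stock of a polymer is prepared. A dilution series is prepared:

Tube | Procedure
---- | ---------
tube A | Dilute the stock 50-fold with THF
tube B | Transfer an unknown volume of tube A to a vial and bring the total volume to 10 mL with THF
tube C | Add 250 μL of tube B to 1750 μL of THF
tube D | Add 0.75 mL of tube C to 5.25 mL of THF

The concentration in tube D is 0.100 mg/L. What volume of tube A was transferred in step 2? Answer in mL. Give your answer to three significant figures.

Step 1: 50-fold → factor 50
Step 2: v brought to 10 mL → factor = 10 mL/v
Step 3: 250 μL + 1750 μL = 2000 μL total → factor 2000/250 = 8
Step 4: 0.75 mL + 5.25 mL = 6 mL total → factor 6/0.75 = 8
Product of known-step factors = 3200
Overall factor = 4.00 mg/mL / (0.100 mg/L) = 40000
Step-2 factor = 40000 / 3200 = 12.5
v = 10 mL / 12.5 = 0.800 mL

0.800 mL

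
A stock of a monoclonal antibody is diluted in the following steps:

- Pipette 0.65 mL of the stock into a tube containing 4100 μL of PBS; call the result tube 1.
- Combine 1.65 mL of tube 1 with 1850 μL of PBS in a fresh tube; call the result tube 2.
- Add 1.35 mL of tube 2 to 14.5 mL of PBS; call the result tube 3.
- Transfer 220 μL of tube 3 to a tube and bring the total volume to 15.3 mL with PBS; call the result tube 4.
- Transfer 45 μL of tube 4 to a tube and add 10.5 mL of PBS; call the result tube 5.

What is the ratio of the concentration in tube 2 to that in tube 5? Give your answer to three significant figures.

Step 1: 0.65 mL + 4100 μL = 4.75 mL total → factor 4.75/0.65 = 7.3077
Step 2: 1.65 mL + 1850 μL = 3.5 mL total → factor 3.5/1.65 = 2.1212
Step 3: 1.35 mL + 14.5 mL = 15.85 mL total → factor 15.85/1.35 = 11.741
Step 4: 220 μL brought to 15.3 mL → factor 15300/220 = 69.545
Step 5: 45 μL + 10.5 mL = 10545 μL total → factor 10545/45 = 234.33
Dilution factor to tube 2 = 15.501; to tube 5 = 2.9659 × 10^6
[tube 2]/[tube 5] = (factor to tube 5)/(factor to tube 2) = 2.9659 × 10^6/15.501 = 1.91 × 10^5

1.91 × 10^5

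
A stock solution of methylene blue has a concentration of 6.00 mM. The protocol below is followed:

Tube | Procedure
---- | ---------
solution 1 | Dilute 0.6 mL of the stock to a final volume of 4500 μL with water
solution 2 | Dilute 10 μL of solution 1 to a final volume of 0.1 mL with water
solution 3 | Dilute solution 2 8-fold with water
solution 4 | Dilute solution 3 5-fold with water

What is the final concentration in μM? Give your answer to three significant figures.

2.00 μM

Step 1: 0.6 mL brought to 4500 μL → factor 4.5/0.6 = 7.5
Step 2: 10 μL brought to 0.1 mL → factor 100/10 = 10
Step 3: 8-fold → factor 8
Step 4: 5-fold → factor 5
Overall dilution factor = 7.5 × 10 × 8 × 5 = 3000
Final = 6.00 mM / 3000 = 0.002000 mM = 2.00 μM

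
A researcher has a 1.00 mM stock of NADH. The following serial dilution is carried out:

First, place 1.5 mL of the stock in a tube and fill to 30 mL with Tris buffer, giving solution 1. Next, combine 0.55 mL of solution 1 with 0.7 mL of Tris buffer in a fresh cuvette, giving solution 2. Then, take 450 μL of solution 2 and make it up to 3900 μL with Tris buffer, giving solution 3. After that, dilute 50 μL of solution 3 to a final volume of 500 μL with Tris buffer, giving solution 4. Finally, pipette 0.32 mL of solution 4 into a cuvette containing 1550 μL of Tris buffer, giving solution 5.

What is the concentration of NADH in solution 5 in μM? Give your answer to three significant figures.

Step 1: 1.5 mL brought to 30 mL → factor 30/1.5 = 20
Step 2: 0.55 mL + 0.7 mL = 1.25 mL total → factor 1.25/0.55 = 2.2727
Step 3: 450 μL brought to 3900 μL → factor 3900/450 = 8.6667
Step 4: 50 μL brought to 500 μL → factor 500/50 = 10
Step 5: 0.32 mL + 1550 μL = 1.87 mL total → factor 1.87/0.32 = 5.8438
Overall dilution factor = 20 × 2.2727 × 8.6667 × 10 × 5.8438 = 23021
Final = 1.00 mM / 23021 = 4.344 × 10^-5 mM = 0.0434 μM

0.0434 μM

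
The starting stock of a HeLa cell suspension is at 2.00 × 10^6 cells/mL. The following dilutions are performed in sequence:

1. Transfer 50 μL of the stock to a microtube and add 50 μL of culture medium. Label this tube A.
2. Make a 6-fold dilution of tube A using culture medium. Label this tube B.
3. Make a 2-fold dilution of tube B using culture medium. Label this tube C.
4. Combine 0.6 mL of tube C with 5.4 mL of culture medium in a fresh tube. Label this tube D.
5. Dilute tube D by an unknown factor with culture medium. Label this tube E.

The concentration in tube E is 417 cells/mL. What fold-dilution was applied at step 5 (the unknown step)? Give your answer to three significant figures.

20.0-fold

Step 1: 50 μL + 50 μL = 100 μL total → factor 100/50 = 2
Step 2: 6-fold → factor 6
Step 3: 2-fold → factor 2
Step 4: 0.6 mL + 5.4 mL = 6 mL total → factor 6/0.6 = 10
Step 5: unknown factor x
Product of known-step factors = 240
Overall factor = 2.00 × 10^6 cells/mL / (417 cells/mL) = 4796.2
x = 4796.2 / 240 = 20.0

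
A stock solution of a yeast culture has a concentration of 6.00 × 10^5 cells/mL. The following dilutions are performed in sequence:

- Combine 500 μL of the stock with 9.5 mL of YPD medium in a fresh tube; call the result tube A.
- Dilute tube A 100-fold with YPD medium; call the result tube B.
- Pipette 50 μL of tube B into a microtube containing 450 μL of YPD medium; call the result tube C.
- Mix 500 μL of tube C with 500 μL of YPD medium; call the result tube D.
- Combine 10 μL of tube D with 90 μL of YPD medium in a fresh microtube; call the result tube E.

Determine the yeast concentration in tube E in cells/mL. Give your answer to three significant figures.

Step 1: 500 μL + 9.5 mL = 10000 μL total → factor 10000/500 = 20
Step 2: 100-fold → factor 100
Step 3: 50 μL + 450 μL = 500 μL total → factor 500/50 = 10
Step 4: 500 μL + 500 μL = 1000 μL total → factor 1000/500 = 2
Step 5: 10 μL + 90 μL = 100 μL total → factor 100/10 = 10
Overall dilution factor = 20 × 100 × 10 × 2 × 10 = 4 × 10^5
Final = 6.00 × 10^5 cells/mL / 4 × 10^5 = 1.50 cells/mL

1.50 cells/mL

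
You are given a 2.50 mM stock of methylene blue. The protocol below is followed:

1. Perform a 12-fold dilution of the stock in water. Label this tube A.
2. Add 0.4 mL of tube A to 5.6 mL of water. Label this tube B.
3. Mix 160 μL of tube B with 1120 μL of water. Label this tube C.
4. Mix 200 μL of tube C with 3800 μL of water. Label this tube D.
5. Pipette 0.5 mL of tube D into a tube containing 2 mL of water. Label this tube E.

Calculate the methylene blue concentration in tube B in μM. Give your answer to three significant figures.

Step 1: 12-fold → factor 12
Step 2: 0.4 mL + 5.6 mL = 6 mL total → factor 6/0.4 = 15
Dilution factor through tube B = 12 × 15 = 180
[tube B] = 2.50 mM / 180 = 0.01389 mM = 13.9 μM

13.9 μM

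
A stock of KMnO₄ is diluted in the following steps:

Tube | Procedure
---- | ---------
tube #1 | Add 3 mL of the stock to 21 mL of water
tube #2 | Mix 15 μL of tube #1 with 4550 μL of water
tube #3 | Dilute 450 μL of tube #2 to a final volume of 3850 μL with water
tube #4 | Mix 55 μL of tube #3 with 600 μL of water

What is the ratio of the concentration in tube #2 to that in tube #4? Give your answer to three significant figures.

102

Step 1: 3 mL + 21 mL = 24 mL total → factor 24/3 = 8
Step 2: 15 μL + 4550 μL = 4565 μL total → factor 4565/15 = 304.33
Step 3: 450 μL brought to 3850 μL → factor 3850/450 = 8.5556
Step 4: 55 μL + 600 μL = 655 μL total → factor 655/55 = 11.909
Dilution factor to tube #2 = 2434.7; to tube #4 = 2.4807 × 10^5
[tube #2]/[tube #4] = (factor to tube #4)/(factor to tube #2) = 2.4807 × 10^5/2434.7 = 102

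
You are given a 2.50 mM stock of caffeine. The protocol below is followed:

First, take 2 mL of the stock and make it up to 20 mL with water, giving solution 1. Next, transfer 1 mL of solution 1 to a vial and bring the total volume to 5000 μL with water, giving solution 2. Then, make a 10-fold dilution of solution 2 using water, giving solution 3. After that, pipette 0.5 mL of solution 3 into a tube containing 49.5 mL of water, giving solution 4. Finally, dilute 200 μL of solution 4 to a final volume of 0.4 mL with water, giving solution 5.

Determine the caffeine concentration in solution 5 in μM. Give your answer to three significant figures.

Step 1: 2 mL brought to 20 mL → factor 20/2 = 10
Step 2: 1 mL brought to 5000 μL → factor 5/1 = 5
Step 3: 10-fold → factor 10
Step 4: 0.5 mL + 49.5 mL = 50 mL total → factor 50/0.5 = 100
Step 5: 200 μL brought to 0.4 mL → factor 400/200 = 2
Overall dilution factor = 10 × 5 × 10 × 100 × 2 = 1 × 10^5
Final = 2.50 mM / 1 × 10^5 = 2.500 × 10^-5 mM = 0.0250 μM

0.0250 μM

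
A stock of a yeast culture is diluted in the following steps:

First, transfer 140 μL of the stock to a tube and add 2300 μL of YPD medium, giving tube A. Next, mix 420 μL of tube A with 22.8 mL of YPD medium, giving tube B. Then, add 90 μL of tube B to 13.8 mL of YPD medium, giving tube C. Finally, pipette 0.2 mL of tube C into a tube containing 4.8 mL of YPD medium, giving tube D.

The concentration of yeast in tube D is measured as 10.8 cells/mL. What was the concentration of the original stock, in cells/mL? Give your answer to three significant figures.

4.02 × 10^7 cells/mL

Step 1: 140 μL + 2300 μL = 2440 μL total → factor 2440/140 = 17.429
Step 2: 420 μL + 22.8 mL = 23220 μL total → factor 23220/420 = 55.286
Step 3: 90 μL + 13.8 mL = 13890 μL total → factor 13890/90 = 154.33
Step 4: 0.2 mL + 4.8 mL = 5 mL total → factor 5/0.2 = 25
Overall dilution factor = 17.429 × 55.286 × 154.33 × 25 = 3.7177 × 10^6
Stock = 10.8 cells/mL × 3.7177 × 10^6 = 4.02 × 10^7 cells/mL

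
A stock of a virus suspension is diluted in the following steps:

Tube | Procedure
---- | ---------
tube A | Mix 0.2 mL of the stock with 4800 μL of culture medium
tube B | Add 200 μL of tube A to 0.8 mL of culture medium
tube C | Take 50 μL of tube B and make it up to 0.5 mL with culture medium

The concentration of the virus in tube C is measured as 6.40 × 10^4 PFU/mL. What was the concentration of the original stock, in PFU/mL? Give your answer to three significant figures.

8.00 × 10^7 PFU/mL

Step 1: 0.2 mL + 4800 μL = 5 mL total → factor 5/0.2 = 25
Step 2: 200 μL + 0.8 mL = 1000 μL total → factor 1000/200 = 5
Step 3: 50 μL brought to 0.5 mL → factor 500/50 = 10
Overall dilution factor = 25 × 5 × 10 = 1250
Stock = 6.40 × 10^4 PFU/mL × 1250 = 8.00 × 10^7 PFU/mL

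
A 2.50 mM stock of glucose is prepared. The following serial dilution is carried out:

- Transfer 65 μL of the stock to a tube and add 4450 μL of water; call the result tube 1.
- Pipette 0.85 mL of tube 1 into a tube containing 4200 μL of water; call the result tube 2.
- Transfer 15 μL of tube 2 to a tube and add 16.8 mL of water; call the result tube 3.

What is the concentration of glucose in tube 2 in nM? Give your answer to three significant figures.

6.06 × 10^3 nM

Step 1: 65 μL + 4450 μL = 4515 μL total → factor 4515/65 = 69.462
Step 2: 0.85 mL + 4200 μL = 5.05 mL total → factor 5.05/0.85 = 5.9412
Dilution factor through tube 2 = 69.462 × 5.9412 = 412.68
[tube 2] = 2.50 mM / 412.68 = 0.006058 mM = 6.06 × 10^3 nM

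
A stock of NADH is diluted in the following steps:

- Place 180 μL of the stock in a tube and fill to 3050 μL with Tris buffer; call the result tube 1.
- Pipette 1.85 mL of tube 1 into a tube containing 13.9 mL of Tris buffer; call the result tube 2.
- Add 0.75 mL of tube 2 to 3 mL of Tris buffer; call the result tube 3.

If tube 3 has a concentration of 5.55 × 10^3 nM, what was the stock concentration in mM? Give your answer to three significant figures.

Step 1: 180 μL brought to 3050 μL → factor 3050/180 = 16.944
Step 2: 1.85 mL + 13.9 mL = 15.75 mL total → factor 15.75/1.85 = 8.5135
Step 3: 0.75 mL + 3 mL = 3.75 mL total → factor 3.75/0.75 = 5
Overall dilution factor = 16.944 × 8.5135 × 5 = 721.28
Stock = 5.55 × 10^3 nM × 721.28 = 4.003 × 10^6 nM = 4.00 mM

4.00 mM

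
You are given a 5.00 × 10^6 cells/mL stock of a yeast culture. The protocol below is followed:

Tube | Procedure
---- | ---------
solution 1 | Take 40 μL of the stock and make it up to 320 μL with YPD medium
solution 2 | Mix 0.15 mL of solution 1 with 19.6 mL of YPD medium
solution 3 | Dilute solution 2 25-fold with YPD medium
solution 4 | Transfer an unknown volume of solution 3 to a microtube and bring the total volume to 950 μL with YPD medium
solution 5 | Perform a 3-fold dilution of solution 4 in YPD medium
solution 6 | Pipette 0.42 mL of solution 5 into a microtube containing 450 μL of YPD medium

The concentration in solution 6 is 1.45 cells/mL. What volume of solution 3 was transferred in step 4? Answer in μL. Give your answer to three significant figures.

45.1 μL

Step 1: 40 μL brought to 320 μL → factor 320/40 = 8
Step 2: 0.15 mL + 19.6 mL = 19.75 mL total → factor 19.75/0.15 = 131.67
Step 3: 25-fold → factor 25
Step 4: v brought to 950 μL → factor = 950 μL/v
Step 5: 3-fold → factor 3
Step 6: 0.42 mL + 450 μL = 0.87 mL total → factor 0.87/0.42 = 2.0714
Product of known-step factors = 1.6364 × 10^5
Overall factor = 5.00 × 10^6 cells/mL / (1.45 cells/mL) = 3.4483 × 10^6
Step-4 factor = 3.4483 × 10^6 / 1.6364 × 10^5 = 21.072
v = 950 μL / 21.072 = 45.1 μL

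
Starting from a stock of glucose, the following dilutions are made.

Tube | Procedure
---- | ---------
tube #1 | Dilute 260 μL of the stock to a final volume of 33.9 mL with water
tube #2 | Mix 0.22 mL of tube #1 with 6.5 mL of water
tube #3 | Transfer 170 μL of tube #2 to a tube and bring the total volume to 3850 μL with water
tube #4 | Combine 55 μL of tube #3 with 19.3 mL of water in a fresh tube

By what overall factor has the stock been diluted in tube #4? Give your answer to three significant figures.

3.17 × 10^7

Step 1: 260 μL brought to 33.9 mL → factor 33900/260 = 130.38
Step 2: 0.22 mL + 6.5 mL = 6.72 mL total → factor 6.72/0.22 = 30.545
Step 3: 170 μL brought to 3850 μL → factor 3850/170 = 22.647
Step 4: 55 μL + 19.3 mL = 19355 μL total → factor 19355/55 = 351.91
Overall dilution factor = 130.38 × 30.545 × 22.647 × 351.91 = 3.1741 × 10^7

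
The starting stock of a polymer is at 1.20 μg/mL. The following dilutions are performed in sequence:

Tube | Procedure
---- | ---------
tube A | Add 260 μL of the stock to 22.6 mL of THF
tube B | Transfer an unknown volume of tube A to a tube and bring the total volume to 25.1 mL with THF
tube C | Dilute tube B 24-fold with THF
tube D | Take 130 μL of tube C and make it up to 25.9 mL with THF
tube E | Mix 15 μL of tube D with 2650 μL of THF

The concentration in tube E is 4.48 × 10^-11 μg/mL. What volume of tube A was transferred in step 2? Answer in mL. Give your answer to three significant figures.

0.0700 mL

Step 1: 260 μL + 22.6 mL = 22860 μL total → factor 22860/260 = 87.923
Step 2: v brought to 25.1 mL → factor = 25.1 mL/v
Step 3: 24-fold → factor 24
Step 4: 130 μL brought to 25.9 mL → factor 25900/130 = 199.23
Step 5: 15 μL + 2650 μL = 2665 μL total → factor 2665/15 = 177.67
Product of known-step factors = 7.4692 × 10^7
Overall factor = 1.20 μg/mL / (4.48 × 10^-11 μg/mL) = 2.6786 × 10^10
Step-2 factor = 2.6786 × 10^10 / 7.4692 × 10^7 = 358.61
v = 25.1 mL / 358.61 = 0.0700 mL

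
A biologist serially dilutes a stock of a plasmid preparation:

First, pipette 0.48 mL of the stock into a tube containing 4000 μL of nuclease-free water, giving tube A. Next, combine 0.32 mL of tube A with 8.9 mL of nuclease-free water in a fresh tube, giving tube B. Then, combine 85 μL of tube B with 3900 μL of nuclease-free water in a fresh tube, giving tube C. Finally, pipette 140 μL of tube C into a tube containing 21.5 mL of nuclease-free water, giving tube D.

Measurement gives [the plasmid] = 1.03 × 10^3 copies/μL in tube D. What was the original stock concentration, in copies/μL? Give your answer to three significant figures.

2.01 × 10^9 copies/μL

Step 1: 0.48 mL + 4000 μL = 4.48 mL total → factor 4.48/0.48 = 9.3333
Step 2: 0.32 mL + 8.9 mL = 9.22 mL total → factor 9.22/0.32 = 28.812
Step 3: 85 μL + 3900 μL = 3985 μL total → factor 3985/85 = 46.882
Step 4: 140 μL + 21.5 mL = 21640 μL total → factor 21640/140 = 154.57
Overall dilution factor = 9.3333 × 28.812 × 46.882 × 154.57 = 1.9488 × 10^6
Stock = 1.03 × 10^3 copies/μL × 1.9488 × 10^6 = 2.01 × 10^9 copies/μL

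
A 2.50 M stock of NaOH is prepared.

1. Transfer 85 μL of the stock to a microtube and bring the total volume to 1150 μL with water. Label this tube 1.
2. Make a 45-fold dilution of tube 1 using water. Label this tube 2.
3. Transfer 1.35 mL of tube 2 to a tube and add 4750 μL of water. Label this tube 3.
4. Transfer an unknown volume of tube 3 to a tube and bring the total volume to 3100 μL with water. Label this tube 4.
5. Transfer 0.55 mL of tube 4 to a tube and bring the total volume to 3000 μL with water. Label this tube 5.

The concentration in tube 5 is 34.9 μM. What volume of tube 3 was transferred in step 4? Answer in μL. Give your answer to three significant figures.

649 μL

Step 1: 85 μL brought to 1150 μL → factor 1150/85 = 13.529
Step 2: 45-fold → factor 45
Step 3: 1.35 mL + 4750 μL = 6.1 mL total → factor 6.1/1.35 = 4.5185
Step 4: v brought to 3100 μL → factor = 3100 μL/v
Step 5: 0.55 mL brought to 3000 μL → factor 3/0.55 = 5.4545
Product of known-step factors = 15005
Overall factor = 2.50 M / (34.9 μM) = 71633
Step-4 factor = 71633 / 15005 = 4.7738
v = 3100 μL / 4.7738 = 649 μL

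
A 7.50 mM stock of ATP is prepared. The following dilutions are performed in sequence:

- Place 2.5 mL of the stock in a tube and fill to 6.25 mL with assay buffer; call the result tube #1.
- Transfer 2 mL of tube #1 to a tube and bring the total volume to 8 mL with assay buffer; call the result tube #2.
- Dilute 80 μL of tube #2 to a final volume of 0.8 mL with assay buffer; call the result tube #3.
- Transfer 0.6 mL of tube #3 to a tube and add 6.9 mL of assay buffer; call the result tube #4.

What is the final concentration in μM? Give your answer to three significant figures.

6.00 μM

Step 1: 2.5 mL brought to 6.25 mL → factor 6.25/2.5 = 2.5
Step 2: 2 mL brought to 8 mL → factor 8/2 = 4
Step 3: 80 μL brought to 0.8 mL → factor 800/80 = 10
Step 4: 0.6 mL + 6.9 mL = 7.5 mL total → factor 7.5/0.6 = 12.5
Overall dilution factor = 2.5 × 4 × 10 × 12.5 = 1250
Final = 7.50 mM / 1250 = 0.006000 mM = 6.00 μM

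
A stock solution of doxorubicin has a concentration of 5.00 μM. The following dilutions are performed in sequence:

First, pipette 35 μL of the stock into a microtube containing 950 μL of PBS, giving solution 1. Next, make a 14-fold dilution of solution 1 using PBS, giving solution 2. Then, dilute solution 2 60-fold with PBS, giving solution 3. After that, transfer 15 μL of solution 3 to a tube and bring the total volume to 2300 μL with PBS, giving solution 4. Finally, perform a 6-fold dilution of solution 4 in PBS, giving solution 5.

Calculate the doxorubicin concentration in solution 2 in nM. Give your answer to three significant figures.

Step 1: 35 μL + 950 μL = 985 μL total → factor 985/35 = 28.143
Step 2: 14-fold → factor 14
Dilution factor through solution 2 = 28.143 × 14 = 394
[solution 2] = 5.00 μM / 394 = 0.01269 μM = 12.7 nM

12.7 nM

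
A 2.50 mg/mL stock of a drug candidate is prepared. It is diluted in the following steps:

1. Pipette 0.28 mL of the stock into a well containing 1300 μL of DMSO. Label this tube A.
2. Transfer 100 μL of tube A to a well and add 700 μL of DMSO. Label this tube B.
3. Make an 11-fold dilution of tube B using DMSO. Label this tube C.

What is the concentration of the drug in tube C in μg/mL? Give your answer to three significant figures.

5.03 μg/mL

Step 1: 0.28 mL + 1300 μL = 1.58 mL total → factor 1.58/0.28 = 5.6429
Step 2: 100 μL + 700 μL = 800 μL total → factor 800/100 = 8
Step 3: 11-fold → factor 11
Overall dilution factor = 5.6429 × 8 × 11 = 496.57
Final = 2.50 mg/mL / 496.57 = 0.005035 mg/mL = 5.03 μg/mL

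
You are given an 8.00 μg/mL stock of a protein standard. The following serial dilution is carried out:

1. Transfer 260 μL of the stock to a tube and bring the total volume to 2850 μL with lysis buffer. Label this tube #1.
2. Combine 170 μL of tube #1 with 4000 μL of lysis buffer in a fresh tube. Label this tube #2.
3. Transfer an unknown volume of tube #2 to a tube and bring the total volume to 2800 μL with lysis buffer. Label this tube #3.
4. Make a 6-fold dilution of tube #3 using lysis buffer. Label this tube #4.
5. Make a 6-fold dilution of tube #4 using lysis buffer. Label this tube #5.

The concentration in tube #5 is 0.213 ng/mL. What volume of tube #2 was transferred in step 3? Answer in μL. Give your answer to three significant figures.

Step 1: 260 μL brought to 2850 μL → factor 2850/260 = 10.962
Step 2: 170 μL + 4000 μL = 4170 μL total → factor 4170/170 = 24.529
Step 3: v brought to 2800 μL → factor = 2800 μL/v
Step 4: 6-fold → factor 6
Step 5: 6-fold → factor 6
Product of known-step factors = 9679.7
Overall factor = 8.00 μg/mL / (0.213 ng/mL) = 37559
Step-3 factor = 37559 / 9679.7 = 3.8802
v = 2800 μL / 3.8802 = 722 μL

722 μL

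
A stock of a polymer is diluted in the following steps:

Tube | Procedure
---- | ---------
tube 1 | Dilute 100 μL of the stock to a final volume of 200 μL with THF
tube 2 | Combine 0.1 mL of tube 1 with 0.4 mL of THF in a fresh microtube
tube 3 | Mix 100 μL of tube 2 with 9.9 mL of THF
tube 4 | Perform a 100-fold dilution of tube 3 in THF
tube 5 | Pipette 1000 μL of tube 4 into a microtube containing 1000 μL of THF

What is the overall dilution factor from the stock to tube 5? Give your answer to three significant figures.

Step 1: 100 μL brought to 200 μL → factor 200/100 = 2
Step 2: 0.1 mL + 0.4 mL = 0.5 mL total → factor 0.5/0.1 = 5
Step 3: 100 μL + 9.9 mL = 10000 μL total → factor 10000/100 = 100
Step 4: 100-fold → factor 100
Step 5: 1000 μL + 1000 μL = 2000 μL total → factor 2000/1000 = 2
Overall dilution factor = 2 × 5 × 100 × 100 × 2 = 2 × 10^5

2.00 × 10^5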